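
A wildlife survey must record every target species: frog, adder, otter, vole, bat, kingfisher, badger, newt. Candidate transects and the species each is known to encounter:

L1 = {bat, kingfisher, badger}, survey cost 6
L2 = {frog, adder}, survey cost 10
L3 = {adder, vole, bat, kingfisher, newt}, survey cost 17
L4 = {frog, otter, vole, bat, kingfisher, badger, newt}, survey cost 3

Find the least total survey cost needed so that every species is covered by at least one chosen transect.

13

L2, L4 cover every species at survey cost 10 + 3 = 13.
Any cover uses at least 2 transects; among all covering selections none totals below 13.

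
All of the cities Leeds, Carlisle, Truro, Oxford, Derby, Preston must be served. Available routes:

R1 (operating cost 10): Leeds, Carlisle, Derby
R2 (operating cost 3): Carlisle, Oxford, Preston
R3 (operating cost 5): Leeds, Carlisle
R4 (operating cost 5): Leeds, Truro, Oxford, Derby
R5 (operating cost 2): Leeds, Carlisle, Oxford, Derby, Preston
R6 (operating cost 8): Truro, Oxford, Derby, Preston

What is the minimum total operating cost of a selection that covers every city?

7

R4, R5 cover every city at operating cost 5 + 2 = 7.
Any cover uses at least 2 routes; among all covering selections none totals below 7.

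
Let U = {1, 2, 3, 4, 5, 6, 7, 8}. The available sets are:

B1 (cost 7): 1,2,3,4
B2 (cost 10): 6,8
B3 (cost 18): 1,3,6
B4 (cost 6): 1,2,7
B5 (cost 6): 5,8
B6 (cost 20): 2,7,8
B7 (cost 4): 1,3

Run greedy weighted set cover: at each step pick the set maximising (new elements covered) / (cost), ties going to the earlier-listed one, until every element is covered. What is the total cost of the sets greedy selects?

29

Pick 1: B1 adds 4 new (1, 2, 3, 4) at cost 7 (ratio 4/7).
Pick 2: B5 adds 2 new (5, 8) at cost 6 (ratio 2/6).
Pick 3: B4 adds 1 new (7) at cost 6 (ratio 1/6).
Pick 4: B2 adds 1 new (6) at cost 10 (ratio 1/10).
Greedy total cost: 7 + 6 + 6 + 10 = 29.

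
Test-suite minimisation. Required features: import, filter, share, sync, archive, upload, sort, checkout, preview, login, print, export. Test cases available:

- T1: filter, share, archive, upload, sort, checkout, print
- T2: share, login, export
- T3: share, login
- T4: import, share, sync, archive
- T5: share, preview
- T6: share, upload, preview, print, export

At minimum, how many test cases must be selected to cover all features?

T1, T2, T4, T5 together cover {import, filter, share, sync, archive, upload, sort, checkout, preview, login, print, export} — every feature.
No 3 of the 6 test cases cover everything (all 20 triples fall short), so 4 is minimum.

4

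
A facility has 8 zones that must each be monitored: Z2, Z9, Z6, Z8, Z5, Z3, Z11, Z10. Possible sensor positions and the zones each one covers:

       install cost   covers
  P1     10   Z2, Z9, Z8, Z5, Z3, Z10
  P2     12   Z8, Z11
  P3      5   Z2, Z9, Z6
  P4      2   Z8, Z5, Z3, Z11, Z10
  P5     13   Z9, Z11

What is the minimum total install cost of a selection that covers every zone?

P3, P4 cover every zone at install cost 5 + 2 = 7.
Any cover uses at least 2 sensor positions; among all covering selections none totals below 7.

7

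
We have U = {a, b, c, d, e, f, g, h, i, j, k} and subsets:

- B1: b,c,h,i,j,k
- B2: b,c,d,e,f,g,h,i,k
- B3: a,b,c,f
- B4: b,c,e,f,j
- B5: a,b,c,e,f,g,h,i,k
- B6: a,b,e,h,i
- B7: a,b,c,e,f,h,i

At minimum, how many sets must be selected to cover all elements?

3

B1, B2, B3 together cover {a, b, c, d, e, f, g, h, i, j, k} — every element.
No 2 of the 7 sets cover everything (all 21 pairs fall short), so 3 is minimum.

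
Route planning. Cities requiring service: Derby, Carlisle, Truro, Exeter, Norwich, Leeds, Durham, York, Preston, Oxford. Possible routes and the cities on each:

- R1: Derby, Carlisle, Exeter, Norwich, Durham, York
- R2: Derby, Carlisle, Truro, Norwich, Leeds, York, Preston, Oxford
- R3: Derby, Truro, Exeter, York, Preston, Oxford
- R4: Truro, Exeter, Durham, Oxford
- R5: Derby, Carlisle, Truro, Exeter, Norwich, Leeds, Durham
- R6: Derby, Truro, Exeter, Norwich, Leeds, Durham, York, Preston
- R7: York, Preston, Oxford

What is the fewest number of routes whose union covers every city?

R1, R2 together cover {Derby, Carlisle, Truro, Exeter, Norwich, Leeds, Durham, York, Preston, Oxford} — every city.
No single route contains all 10 cities, so 2 is optimal.

2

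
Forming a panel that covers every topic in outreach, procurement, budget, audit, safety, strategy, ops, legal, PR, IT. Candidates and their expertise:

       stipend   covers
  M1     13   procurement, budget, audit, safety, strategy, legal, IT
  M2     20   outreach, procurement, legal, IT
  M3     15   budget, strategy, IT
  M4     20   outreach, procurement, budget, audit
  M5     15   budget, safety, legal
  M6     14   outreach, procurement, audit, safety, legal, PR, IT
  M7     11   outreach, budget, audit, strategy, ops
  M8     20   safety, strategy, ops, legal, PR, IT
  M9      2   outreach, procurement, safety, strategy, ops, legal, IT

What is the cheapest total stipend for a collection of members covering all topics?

25

M6, M7 cover every topic at stipend 14 + 11 = 25.
Any cover uses at least 2 members; among all covering selections none totals below 25.
Greedy by coverage-per-stipend would pick M9, M7, M6 for 27 — worse than the optimum 25.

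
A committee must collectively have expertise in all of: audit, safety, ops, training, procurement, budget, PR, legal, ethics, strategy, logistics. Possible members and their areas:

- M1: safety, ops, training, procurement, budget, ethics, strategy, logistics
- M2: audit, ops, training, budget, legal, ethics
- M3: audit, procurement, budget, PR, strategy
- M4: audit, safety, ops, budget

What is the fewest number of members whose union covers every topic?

3

M1, M2, M3 together cover {audit, safety, ops, training, procurement, budget, PR, legal, ethics, strategy, logistics} — every topic.
No 2 of the 4 members cover everything (all 6 pairs fall short), so 3 is minimum.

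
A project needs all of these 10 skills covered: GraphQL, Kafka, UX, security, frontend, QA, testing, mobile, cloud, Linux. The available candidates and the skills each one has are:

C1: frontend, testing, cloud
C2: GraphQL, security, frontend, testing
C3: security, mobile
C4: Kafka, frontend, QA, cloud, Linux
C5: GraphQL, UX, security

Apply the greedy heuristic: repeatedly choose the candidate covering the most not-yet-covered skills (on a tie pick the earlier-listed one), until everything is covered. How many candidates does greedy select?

Pick 1: C4 covers 5 new skills (Kafka, frontend, QA, cloud, Linux).
Pick 2: C2 covers 3 new skills (GraphQL, security, testing).
Pick 3: C3 covers 1 new skills (mobile).
Pick 4: C5 covers 1 new skills (UX).
Greedy uses 4 candidates.

4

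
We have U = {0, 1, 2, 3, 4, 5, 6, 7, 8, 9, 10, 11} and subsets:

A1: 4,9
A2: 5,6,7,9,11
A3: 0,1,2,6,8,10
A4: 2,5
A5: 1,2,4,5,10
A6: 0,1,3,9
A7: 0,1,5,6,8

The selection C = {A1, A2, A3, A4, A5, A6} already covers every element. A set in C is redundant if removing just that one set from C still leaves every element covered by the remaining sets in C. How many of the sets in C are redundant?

Drop A1: the rest still cover every element — redundant.
Drop A2: 7, 11 uncovered — not redundant.
Drop A3: 8 uncovered — not redundant.
Drop A4: the rest still cover every element — redundant.
Drop A5: the rest still cover every element — redundant.
Drop A6: 3 uncovered — not redundant.
3 redundant: A1, A4, A5.

3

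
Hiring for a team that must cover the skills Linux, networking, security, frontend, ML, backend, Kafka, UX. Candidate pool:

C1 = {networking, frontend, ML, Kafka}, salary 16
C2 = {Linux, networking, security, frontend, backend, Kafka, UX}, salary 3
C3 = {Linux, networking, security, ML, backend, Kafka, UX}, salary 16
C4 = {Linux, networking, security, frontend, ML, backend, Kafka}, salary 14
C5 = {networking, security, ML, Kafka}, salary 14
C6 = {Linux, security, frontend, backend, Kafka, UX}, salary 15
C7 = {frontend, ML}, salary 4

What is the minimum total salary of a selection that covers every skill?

7

C2, C7 cover every skill at salary 3 + 4 = 7.
Any cover uses at least 2 candidates; among all covering selections none totals below 7.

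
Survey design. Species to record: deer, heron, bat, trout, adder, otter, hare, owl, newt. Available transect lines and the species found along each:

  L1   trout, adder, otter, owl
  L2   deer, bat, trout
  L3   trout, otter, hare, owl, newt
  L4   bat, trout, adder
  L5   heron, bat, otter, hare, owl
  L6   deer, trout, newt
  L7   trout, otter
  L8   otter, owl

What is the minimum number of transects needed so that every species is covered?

L1, L5, L6 together cover {deer, heron, bat, trout, adder, otter, hare, owl, newt} — every species.
No 2 of the 8 transects cover everything (all 28 pairs fall short), so 3 is minimum.
Greedy (largest uncovered first) would take L3, L2, L1, L5 — 4 transects — but 3 suffice.

3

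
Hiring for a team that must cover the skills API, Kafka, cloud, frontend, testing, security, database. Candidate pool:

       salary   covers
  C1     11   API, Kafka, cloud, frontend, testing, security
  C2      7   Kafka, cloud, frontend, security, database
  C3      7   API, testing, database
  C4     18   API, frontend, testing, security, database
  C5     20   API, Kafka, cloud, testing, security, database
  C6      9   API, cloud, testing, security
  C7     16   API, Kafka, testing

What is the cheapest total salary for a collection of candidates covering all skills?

14

C2, C3 cover every skill at salary 7 + 7 = 14.
Any cover uses at least 2 candidates; among all covering selections none totals below 14.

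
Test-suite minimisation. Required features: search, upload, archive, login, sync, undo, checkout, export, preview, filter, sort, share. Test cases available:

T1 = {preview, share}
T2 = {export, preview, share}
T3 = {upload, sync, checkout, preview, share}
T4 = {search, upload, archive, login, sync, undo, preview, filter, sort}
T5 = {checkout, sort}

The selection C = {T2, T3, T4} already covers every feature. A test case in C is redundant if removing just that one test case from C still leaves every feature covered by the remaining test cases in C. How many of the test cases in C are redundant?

Drop T2: export uncovered — not redundant.
Drop T3: checkout uncovered — not redundant.
Drop T4: search, archive, login, undo, … uncovered — not redundant.
None of the test cases in C is redundant.

0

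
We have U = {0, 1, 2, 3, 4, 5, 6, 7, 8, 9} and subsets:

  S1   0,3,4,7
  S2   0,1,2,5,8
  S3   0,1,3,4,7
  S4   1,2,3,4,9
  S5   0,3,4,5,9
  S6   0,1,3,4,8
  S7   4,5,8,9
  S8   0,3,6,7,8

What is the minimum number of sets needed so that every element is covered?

S2, S4, S8 together cover {0, 1, 2, 3, 4, 5, 6, 7, 8, 9} — every element.
No 2 of the 8 sets cover everything (all 28 pairs fall short), so 3 is minimum.
Greedy (largest uncovered first) would take S2, S1, S4, S8 — 4 sets — but 3 suffice.

3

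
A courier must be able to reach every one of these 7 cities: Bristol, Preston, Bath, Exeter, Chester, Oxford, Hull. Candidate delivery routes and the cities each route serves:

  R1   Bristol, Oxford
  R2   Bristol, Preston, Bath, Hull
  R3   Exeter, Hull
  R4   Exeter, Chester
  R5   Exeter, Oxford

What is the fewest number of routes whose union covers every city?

3

R1, R2, R4 together cover {Bristol, Preston, Bath, Exeter, Chester, Oxford, Hull} — every city.
No 2 of the 5 routes cover everything (all 10 pairs fall short), so 3 is minimum.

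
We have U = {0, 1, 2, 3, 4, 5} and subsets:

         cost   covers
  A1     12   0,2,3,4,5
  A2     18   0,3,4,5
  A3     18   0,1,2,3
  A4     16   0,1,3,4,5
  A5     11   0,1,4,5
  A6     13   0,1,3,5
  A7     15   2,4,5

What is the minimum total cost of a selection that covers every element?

A1, A5 cover every element at cost 12 + 11 = 23.
Any cover uses at least 2 sets; among all covering selections none totals below 23.

23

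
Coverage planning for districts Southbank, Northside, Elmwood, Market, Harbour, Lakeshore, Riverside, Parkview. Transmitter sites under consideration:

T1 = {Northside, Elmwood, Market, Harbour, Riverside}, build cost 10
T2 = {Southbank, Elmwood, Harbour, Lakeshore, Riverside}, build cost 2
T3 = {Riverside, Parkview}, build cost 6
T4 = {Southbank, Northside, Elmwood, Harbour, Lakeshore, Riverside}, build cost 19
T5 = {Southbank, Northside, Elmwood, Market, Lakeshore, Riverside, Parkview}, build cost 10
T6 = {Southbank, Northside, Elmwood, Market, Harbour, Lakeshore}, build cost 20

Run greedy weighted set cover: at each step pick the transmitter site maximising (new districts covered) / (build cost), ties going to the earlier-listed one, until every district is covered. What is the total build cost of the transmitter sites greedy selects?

Pick 1: T2 adds 5 new (Southbank, Elmwood, Harbour, Lakeshore, Riverside) at build cost 2 (ratio 5/2).
Pick 2: T5 adds 3 new (Northside, Market, Parkview) at build cost 10 (ratio 3/10).
Greedy total build cost: 2 + 10 = 12.

12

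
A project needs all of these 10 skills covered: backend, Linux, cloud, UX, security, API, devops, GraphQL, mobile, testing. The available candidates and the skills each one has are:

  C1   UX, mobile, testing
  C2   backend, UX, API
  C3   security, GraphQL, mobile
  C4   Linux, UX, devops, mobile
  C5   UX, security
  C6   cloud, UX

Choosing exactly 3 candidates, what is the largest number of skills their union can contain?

Choosing C2, C3, C4 covers {backend, Linux, UX, security, API, devops, GraphQL, mobile} — 8 skills.
No choice of 3 candidates does better; here cloud, testing are left uncovered.

8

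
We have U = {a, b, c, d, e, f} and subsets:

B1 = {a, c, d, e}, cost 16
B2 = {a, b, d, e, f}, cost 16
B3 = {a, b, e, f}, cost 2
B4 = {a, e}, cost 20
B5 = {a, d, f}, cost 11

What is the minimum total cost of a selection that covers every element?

18

B1, B3 cover every element at cost 16 + 2 = 18.
Any cover uses at least 2 sets; among all covering selections none totals below 18.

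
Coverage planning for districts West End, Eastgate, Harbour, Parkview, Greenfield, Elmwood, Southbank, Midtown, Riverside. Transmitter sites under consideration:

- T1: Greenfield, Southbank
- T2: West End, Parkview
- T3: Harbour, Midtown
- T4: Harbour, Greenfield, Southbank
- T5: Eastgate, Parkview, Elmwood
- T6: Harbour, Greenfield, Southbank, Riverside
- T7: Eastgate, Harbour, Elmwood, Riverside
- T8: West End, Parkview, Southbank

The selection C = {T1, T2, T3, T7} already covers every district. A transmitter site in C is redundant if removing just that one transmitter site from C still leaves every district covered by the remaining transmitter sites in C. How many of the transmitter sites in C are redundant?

0

Drop T1: Greenfield, Southbank uncovered — not redundant.
Drop T2: West End, Parkview uncovered — not redundant.
Drop T3: Midtown uncovered — not redundant.
Drop T7: Eastgate, Elmwood, Riverside uncovered — not redundant.
None of the transmitter sites in C is redundant.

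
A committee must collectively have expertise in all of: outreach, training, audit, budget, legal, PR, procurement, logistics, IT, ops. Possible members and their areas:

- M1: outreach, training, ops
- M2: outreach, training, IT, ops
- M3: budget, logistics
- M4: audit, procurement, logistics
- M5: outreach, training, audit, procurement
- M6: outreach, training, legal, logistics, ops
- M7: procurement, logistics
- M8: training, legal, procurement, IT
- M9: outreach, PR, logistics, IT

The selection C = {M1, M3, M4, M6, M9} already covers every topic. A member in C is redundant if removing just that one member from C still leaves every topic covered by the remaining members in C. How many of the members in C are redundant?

1

Drop M1: the rest still cover every topic — redundant.
Drop M3: budget uncovered — not redundant.
Drop M4: audit, procurement uncovered — not redundant.
Drop M6: legal uncovered — not redundant.
Drop M9: PR, IT uncovered — not redundant.
1 redundant: M1.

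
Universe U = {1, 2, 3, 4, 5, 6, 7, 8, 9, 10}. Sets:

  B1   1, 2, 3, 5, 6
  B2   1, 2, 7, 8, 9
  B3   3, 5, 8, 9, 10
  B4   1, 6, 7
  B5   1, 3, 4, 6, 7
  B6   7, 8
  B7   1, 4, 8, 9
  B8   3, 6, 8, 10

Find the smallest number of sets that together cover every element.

B1, B3, B5 together cover {1, 2, 3, 4, 5, 6, 7, 8, 9, 10} — every element.
No 2 of the 8 sets cover everything (all 28 pairs fall short), so 3 is minimum.

3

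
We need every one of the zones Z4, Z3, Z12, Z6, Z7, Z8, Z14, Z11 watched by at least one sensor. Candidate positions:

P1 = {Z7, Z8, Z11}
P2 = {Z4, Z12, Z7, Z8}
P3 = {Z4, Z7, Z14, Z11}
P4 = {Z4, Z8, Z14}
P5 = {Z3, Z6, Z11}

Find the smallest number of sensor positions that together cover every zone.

3

P2, P3, P5 together cover {Z4, Z3, Z12, Z6, Z7, Z8, Z14, Z11} — every zone.
No 2 of the 5 sensor positions cover everything (all 10 pairs fall short), so 3 is minimum.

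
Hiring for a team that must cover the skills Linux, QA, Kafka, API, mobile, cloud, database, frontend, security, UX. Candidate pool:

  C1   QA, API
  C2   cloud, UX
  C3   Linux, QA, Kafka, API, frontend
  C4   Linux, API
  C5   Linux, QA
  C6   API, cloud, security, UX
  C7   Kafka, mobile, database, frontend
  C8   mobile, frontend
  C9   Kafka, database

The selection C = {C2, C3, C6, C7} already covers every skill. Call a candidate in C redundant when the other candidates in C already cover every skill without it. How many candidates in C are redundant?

1

Drop C2: the rest still cover every skill — redundant.
Drop C3: Linux, QA uncovered — not redundant.
Drop C6: security uncovered — not redundant.
Drop C7: mobile, database uncovered — not redundant.
1 redundant: C2.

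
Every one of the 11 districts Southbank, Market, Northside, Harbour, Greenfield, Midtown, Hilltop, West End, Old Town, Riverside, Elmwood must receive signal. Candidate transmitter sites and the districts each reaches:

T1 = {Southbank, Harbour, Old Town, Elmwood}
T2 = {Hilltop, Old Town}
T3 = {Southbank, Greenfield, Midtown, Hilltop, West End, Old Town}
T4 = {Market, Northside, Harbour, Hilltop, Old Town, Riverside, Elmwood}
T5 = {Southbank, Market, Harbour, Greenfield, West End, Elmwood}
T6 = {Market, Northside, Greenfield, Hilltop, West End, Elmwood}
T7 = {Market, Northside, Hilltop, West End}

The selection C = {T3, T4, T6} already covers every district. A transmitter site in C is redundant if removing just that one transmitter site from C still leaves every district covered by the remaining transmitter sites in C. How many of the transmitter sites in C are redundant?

Drop T3: Southbank, Midtown uncovered — not redundant.
Drop T4: Harbour, Riverside uncovered — not redundant.
Drop T6: the rest still cover every district — redundant.
1 redundant: T6.

1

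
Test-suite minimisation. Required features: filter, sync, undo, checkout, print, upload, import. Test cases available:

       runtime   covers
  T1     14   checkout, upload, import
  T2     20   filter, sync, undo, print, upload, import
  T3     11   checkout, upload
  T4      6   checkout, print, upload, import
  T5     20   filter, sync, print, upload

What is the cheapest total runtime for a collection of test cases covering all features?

T2, T4 cover every feature at runtime 20 + 6 = 26.
Any cover uses at least 2 test cases; among all covering selections none totals below 26.

26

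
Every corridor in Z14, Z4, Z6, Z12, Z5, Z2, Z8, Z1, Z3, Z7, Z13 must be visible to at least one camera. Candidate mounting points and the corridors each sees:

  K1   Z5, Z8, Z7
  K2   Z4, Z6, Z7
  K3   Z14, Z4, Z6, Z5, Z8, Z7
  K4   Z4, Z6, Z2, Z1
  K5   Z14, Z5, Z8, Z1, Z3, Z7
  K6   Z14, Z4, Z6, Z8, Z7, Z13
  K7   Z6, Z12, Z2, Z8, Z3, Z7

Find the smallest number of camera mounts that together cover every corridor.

3

K5, K6, K7 together cover {Z14, Z4, Z6, Z12, Z5, Z2, Z8, Z1, Z3, Z7, Z13} — every corridor.
No 2 of the 7 camera mounts cover everything (all 21 pairs fall short), so 3 is minimum.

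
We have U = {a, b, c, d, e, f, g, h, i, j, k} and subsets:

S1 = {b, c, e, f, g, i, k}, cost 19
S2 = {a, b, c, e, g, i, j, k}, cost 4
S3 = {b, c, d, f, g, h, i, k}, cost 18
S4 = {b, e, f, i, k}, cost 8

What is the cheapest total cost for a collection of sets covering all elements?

S2, S3 cover every element at cost 4 + 18 = 22.
Any cover uses at least 2 sets; among all covering selections none totals below 22.

22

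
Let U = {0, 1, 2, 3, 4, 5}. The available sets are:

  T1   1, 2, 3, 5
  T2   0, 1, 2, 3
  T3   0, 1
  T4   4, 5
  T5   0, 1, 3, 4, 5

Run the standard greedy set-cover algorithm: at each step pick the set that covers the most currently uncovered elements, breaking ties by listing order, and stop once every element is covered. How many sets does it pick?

2

Pick 1: T5 covers 5 new elements (0, 1, 3, 4, 5).
Pick 2: T1 covers 1 new elements (2).
Greedy uses 2 sets.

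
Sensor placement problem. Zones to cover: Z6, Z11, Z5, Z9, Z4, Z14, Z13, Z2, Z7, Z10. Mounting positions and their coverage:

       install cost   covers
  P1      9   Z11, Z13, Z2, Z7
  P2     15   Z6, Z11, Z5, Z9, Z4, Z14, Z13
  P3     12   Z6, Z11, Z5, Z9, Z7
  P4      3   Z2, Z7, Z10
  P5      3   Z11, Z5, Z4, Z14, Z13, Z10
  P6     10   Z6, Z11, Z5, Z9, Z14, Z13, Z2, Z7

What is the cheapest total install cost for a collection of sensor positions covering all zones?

P5, P6 cover every zone at install cost 3 + 10 = 13.
Any cover uses at least 2 sensor positions; among all covering selections none totals below 13.
Greedy by coverage-per-install cost would pick P5, P4, P6 for 16 — worse than the optimum 13.

13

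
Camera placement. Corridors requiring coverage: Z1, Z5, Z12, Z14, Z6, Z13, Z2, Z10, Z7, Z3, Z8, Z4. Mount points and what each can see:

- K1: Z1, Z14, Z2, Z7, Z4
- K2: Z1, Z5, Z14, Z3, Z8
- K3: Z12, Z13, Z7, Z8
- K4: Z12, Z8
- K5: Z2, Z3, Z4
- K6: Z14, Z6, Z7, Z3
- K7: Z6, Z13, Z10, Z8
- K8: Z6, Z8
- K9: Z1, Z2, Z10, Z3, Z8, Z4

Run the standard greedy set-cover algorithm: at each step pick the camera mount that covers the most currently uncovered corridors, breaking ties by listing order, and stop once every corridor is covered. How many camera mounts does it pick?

4

Pick 1: K9 covers 6 new corridors (Z1, Z2, Z10, Z3, Z8, Z4).
Pick 2: K3 covers 3 new corridors (Z12, Z13, Z7).
Pick 3: K2 covers 2 new corridors (Z5, Z14).
Pick 4: K6 covers 1 new corridors (Z6).
Greedy uses 4 camera mounts.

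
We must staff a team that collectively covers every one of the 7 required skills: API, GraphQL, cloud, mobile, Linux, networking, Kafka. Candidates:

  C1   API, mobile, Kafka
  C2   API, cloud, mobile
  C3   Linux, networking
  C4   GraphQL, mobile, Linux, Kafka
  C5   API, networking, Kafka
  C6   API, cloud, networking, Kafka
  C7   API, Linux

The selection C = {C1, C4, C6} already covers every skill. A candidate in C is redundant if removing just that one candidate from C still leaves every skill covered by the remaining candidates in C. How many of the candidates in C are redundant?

1

Drop C1: the rest still cover every skill — redundant.
Drop C4: GraphQL, Linux uncovered — not redundant.
Drop C6: cloud, networking uncovered — not redundant.
1 redundant: C1.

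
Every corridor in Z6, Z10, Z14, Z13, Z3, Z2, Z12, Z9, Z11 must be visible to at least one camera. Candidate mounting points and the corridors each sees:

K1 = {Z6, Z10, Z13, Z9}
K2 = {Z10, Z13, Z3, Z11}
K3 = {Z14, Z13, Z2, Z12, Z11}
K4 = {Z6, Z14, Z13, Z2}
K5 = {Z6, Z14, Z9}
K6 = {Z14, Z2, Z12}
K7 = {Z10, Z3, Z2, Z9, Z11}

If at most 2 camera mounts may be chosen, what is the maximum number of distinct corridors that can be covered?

Choosing K1, K3 covers {Z6, Z10, Z14, Z13, Z2, Z12, Z9, Z11} — 8 corridors.
No choice of 2 camera mounts does better; here Z3 is left uncovered.

8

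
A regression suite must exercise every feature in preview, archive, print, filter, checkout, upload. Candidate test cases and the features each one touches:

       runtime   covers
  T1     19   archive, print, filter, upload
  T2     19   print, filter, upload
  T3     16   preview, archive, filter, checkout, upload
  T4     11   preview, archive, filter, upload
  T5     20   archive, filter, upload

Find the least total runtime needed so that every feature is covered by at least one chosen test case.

T1, T3 cover every feature at runtime 19 + 16 = 35.
Any cover uses at least 2 test cases; among all covering selections none totals below 35.

35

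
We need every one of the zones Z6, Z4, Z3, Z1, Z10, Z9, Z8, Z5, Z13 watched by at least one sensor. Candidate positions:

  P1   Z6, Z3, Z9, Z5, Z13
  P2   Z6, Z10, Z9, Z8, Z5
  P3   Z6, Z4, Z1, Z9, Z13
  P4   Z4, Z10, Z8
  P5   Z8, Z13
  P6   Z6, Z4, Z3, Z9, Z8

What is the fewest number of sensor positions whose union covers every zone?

3

P1, P2, P3 together cover {Z6, Z4, Z3, Z1, Z10, Z9, Z8, Z5, Z13} — every zone.
No 2 of the 6 sensor positions cover everything (all 15 pairs fall short), so 3 is minimum.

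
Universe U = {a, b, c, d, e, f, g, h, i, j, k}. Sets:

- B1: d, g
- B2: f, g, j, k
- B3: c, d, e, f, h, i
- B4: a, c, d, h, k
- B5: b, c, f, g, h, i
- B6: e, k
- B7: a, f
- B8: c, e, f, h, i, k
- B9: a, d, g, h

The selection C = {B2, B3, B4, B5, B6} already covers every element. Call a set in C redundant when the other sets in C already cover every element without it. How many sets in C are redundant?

Drop B2: j uncovered — not redundant.
Drop B3: the rest still cover every element — redundant.
Drop B4: a uncovered — not redundant.
Drop B5: b uncovered — not redundant.
Drop B6: the rest still cover every element — redundant.
2 redundant: B3, B6.

2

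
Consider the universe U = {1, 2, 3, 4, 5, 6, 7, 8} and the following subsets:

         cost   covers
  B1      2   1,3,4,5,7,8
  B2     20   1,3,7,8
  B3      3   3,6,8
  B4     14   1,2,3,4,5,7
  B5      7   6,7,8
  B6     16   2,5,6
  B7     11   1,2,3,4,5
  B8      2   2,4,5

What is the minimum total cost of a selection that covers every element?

7

B1, B3, B8 cover every element at cost 2 + 3 + 2 = 7.
Any cover uses at least 2 sets; among all covering selections none totals below 7.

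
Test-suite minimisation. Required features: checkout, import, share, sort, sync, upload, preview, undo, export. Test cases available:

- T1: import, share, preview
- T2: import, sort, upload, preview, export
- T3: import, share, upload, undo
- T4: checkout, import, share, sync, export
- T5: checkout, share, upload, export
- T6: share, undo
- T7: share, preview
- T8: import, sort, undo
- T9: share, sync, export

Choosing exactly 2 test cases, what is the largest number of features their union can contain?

Choosing T2, T4 covers {checkout, import, share, sort, sync, upload, preview, export} — 8 features.
No choice of 2 test cases does better; here undo is left uncovered.

8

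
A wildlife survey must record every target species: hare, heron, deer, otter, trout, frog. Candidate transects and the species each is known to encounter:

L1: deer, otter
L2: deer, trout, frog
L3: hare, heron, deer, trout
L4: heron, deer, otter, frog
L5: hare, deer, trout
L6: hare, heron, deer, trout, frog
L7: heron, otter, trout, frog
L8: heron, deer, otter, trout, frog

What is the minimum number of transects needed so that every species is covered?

2

L1, L6 together cover {hare, heron, deer, otter, trout, frog} — every species.
No single transect contains all 6 species, so 2 is optimal.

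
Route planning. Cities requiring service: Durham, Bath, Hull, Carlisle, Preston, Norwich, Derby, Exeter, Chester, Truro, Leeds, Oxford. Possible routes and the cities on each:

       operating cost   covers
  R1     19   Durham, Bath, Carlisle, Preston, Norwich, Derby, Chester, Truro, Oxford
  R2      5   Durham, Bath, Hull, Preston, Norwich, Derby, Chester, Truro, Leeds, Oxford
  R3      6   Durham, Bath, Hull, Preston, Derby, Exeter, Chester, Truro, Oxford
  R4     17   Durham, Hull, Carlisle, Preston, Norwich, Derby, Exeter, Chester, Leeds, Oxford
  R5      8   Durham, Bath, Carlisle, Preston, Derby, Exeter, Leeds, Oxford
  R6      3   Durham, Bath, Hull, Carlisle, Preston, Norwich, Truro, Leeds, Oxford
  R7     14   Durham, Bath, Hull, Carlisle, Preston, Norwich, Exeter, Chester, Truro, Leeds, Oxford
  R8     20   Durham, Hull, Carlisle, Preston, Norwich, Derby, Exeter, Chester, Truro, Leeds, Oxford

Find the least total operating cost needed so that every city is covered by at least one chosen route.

9

R3, R6 cover every city at operating cost 6 + 3 = 9.
Any cover uses at least 2 routes; among all covering selections none totals below 9.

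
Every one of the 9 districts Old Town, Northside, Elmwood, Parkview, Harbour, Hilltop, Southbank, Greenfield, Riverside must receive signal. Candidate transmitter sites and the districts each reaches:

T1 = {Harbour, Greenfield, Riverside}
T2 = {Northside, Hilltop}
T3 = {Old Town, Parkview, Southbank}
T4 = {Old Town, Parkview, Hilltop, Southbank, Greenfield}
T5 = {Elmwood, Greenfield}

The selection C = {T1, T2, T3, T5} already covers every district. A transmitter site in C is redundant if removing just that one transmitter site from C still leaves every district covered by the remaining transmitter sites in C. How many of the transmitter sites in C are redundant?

0

Drop T1: Harbour, Riverside uncovered — not redundant.
Drop T2: Northside, Hilltop uncovered — not redundant.
Drop T3: Old Town, Parkview, Southbank uncovered — not redundant.
Drop T5: Elmwood uncovered — not redundant.
None of the transmitter sites in C is redundant.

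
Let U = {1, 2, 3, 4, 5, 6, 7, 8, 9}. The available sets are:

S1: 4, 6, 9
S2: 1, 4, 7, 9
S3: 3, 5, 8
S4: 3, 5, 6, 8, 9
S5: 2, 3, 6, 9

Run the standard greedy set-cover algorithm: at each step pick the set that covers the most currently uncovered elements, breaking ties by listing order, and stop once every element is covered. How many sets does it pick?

3

Pick 1: S4 covers 5 new elements (3, 5, 6, 8, 9).
Pick 2: S2 covers 3 new elements (1, 4, 7).
Pick 3: S5 covers 1 new elements (2).
Greedy uses 3 sets.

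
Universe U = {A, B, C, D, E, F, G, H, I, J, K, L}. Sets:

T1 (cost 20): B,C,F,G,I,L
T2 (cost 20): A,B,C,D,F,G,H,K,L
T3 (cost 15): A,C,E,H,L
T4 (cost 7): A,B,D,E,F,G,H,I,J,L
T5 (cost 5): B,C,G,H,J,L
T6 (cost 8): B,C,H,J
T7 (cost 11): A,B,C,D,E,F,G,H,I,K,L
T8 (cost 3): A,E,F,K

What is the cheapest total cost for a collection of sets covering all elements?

T4, T5, T8 cover every element at cost 7 + 5 + 3 = 15.
Any cover uses at least 2 sets; among all covering selections none totals below 15.

15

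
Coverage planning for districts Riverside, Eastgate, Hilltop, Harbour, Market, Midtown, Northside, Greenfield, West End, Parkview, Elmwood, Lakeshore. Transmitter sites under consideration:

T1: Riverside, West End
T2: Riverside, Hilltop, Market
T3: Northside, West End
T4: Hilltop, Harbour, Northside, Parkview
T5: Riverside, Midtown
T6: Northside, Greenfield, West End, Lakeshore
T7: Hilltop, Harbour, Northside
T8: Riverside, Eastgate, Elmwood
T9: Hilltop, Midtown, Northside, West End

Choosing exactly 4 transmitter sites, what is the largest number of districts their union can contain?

11

Choosing T2, T4, T6, T8 covers {Riverside, Eastgate, Hilltop, Harbour, Market, Northside, Greenfield, West End, Parkview, Elmwood, Lakeshore} — 11 districts.
No choice of 4 transmitter sites does better; here Midtown is left uncovered.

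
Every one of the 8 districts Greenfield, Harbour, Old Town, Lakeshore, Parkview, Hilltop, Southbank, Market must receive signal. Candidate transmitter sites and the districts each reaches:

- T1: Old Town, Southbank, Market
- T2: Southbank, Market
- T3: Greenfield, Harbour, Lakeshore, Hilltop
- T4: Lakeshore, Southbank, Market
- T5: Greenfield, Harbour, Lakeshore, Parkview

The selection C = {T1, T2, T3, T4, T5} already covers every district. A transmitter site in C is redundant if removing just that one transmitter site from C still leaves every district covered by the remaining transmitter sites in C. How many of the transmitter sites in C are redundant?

2

Drop T1: Old Town uncovered — not redundant.
Drop T2: the rest still cover every district — redundant.
Drop T3: Hilltop uncovered — not redundant.
Drop T4: the rest still cover every district — redundant.
Drop T5: Parkview uncovered — not redundant.
2 redundant: T2, T4.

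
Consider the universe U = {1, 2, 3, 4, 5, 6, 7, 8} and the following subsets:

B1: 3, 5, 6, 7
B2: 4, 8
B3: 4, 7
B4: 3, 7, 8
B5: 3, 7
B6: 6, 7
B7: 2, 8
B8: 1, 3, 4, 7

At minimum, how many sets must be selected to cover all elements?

B1, B7, B8 together cover {1, 2, 3, 4, 5, 6, 7, 8} — every element.
No 2 of the 8 sets cover everything (all 28 pairs fall short), so 3 is minimum.

3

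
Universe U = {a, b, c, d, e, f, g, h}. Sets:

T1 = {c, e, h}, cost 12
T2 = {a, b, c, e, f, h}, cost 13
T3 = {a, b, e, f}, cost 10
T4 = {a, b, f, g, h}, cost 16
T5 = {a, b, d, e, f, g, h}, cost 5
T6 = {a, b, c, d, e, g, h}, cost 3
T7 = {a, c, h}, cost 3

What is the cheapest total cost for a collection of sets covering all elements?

T5, T6 cover every element at cost 5 + 3 = 8.
Any cover uses at least 2 sets; among all covering selections none totals below 8.

8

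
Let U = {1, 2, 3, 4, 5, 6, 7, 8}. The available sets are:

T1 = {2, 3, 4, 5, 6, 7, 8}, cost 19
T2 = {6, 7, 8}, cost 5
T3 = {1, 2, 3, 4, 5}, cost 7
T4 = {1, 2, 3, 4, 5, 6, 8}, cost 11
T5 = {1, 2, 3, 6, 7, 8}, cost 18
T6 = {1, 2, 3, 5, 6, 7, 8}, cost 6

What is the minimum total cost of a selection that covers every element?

T2, T3 cover every element at cost 5 + 7 = 12.
Any cover uses at least 2 sets; among all covering selections none totals below 12.

12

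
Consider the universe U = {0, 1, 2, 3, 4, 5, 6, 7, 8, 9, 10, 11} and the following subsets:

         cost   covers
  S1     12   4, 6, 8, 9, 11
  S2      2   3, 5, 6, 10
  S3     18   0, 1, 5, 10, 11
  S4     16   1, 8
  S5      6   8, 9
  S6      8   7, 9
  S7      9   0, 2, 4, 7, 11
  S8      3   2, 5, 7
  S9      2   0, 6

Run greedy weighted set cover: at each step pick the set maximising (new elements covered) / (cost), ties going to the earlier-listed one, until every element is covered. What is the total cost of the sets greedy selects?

Pick 1: S2 adds 4 new (3, 5, 6, 10) at cost 2 (ratio 4/2).
Pick 2: S8 adds 2 new (2, 7) at cost 3 (ratio 2/3).
Pick 3: S9 adds 1 new (0) at cost 2 (ratio 1/2).
Pick 4: S1 adds 4 new (4, 8, 9, 11) at cost 12 (ratio 4/12).
Pick 5: S4 adds 1 new (1) at cost 16 (ratio 1/16).
Greedy total cost: 2 + 3 + 2 + 12 + 16 = 35. (The true optimum is 33, so greedy overshoots here.)

35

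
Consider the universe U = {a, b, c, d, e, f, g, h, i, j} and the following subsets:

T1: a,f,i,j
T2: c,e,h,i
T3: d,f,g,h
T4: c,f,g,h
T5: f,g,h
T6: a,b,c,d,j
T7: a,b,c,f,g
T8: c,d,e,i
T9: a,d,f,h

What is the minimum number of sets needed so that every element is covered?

3

T2, T3, T6 together cover {a, b, c, d, e, f, g, h, i, j} — every element.
No 2 of the 9 sets cover everything (all 36 pairs fall short), so 3 is minimum.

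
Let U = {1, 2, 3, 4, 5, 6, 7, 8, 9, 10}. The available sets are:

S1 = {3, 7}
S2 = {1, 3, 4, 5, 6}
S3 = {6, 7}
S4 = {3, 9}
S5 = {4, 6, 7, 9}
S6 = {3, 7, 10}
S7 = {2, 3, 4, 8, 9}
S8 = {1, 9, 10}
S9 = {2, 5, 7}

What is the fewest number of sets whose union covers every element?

3

S2, S6, S7 together cover {1, 2, 3, 4, 5, 6, 7, 8, 9, 10} — every element.
No 2 of the 9 sets cover everything (all 36 pairs fall short), so 3 is minimum.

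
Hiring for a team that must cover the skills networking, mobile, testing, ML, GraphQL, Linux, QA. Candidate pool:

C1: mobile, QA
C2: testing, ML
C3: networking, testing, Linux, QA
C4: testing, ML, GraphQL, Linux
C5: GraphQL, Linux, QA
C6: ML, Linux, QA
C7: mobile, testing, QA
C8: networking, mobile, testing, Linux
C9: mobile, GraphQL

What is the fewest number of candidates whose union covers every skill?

3

C1, C3, C4 together cover {networking, mobile, testing, ML, GraphQL, Linux, QA} — every skill.
No 2 of the 9 candidates cover everything (all 36 pairs fall short), so 3 is minimum.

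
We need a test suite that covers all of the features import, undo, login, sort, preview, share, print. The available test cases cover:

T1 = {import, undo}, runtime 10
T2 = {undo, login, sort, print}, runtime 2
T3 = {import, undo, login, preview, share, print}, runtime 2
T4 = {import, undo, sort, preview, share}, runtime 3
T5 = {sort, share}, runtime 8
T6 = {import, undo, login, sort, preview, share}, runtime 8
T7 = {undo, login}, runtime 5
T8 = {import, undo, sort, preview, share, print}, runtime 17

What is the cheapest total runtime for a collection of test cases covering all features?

4

T2, T3 cover every feature at runtime 2 + 2 = 4.
Any cover uses at least 2 test cases; among all covering selections none totals below 4.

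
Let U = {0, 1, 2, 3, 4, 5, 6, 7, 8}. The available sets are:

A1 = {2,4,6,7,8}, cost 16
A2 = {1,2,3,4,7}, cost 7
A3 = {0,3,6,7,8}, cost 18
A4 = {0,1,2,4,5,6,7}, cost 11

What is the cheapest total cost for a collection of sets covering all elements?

A3, A4 cover every element at cost 18 + 11 = 29.
Any cover uses at least 2 sets; among all covering selections none totals below 29.
Greedy by coverage-per-cost would pick A2, A4, A1 for 34 — worse than the optimum 29.

29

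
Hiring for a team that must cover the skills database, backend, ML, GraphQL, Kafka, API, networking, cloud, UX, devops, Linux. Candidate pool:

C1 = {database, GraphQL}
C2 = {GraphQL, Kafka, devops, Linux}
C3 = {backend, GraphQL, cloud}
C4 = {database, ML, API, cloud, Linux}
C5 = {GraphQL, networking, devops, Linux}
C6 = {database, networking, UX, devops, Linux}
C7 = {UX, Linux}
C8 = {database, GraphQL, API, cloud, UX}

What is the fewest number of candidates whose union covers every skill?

4

C2, C3, C4, C6 together cover {database, backend, ML, GraphQL, Kafka, API, networking, cloud, UX, devops, Linux} — every skill.
No 3 of the 8 candidates cover everything (all 56 triples fall short), so 4 is minimum.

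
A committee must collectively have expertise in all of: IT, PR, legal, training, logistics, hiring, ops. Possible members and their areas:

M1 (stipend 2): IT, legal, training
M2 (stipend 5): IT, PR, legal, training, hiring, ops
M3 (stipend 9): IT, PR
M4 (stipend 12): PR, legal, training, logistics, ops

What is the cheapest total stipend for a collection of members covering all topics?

17

M2, M4 cover every topic at stipend 5 + 12 = 17.
Any cover uses at least 2 members; among all covering selections none totals below 17.
Greedy by coverage-per-stipend would pick M1, M2, M4 for 19 — worse than the optimum 17.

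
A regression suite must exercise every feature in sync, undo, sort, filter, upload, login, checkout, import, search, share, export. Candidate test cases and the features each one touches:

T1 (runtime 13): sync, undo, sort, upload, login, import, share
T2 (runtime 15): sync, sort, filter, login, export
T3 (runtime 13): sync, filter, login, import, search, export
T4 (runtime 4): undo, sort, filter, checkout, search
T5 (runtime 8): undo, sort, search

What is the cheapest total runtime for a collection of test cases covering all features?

30

T1, T3, T4 cover every feature at runtime 13 + 13 + 4 = 30.
Any cover uses at least 3 test cases; among all covering selections none totals below 30.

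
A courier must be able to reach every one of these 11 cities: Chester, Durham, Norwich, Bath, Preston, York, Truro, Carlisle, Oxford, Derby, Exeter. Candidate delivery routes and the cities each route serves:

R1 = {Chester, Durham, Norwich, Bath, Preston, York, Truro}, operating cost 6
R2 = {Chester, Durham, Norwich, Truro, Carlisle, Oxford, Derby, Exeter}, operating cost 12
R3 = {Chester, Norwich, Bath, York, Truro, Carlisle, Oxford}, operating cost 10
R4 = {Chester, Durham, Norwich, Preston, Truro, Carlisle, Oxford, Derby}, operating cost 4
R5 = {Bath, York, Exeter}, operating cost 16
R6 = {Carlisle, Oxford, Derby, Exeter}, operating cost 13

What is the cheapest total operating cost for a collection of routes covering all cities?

18

R1, R2 cover every city at operating cost 6 + 12 = 18.
Any cover uses at least 2 routes; among all covering selections none totals below 18.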